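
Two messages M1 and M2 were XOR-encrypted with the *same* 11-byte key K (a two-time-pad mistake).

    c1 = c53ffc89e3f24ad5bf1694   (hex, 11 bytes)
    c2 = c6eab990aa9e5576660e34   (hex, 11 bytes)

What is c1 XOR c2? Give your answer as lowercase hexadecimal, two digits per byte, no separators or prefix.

03d54519496c1fa3d918a0

c1 ⊕ c2 = (M1 ⊕ K) ⊕ (M2 ⊕ K) = M1 ⊕ M2 — the shared key cancels under XOR.
c5 ⊕ c6 = 03
3f ⊕ ea = d5
fc ⊕ b9 = 45
89 ⊕ 90 = 19
e3 ⊕ aa = 49
f2 ⊕ 9e = 6c
4a ⊕ 55 = 1f
d5 ⊕ 76 = a3
bf ⊕ 66 = d9
16 ⊕ 0e = 18
94 ⊕ 34 = a0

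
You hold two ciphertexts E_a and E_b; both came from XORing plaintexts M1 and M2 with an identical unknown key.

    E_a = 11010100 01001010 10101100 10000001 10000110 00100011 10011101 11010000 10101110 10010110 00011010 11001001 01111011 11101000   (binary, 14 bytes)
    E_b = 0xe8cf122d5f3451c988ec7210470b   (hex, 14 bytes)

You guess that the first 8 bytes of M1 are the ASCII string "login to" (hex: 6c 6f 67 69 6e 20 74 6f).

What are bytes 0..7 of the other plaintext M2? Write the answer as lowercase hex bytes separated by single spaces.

First, E_a ⊕ E_b = (M1 ⊕ K) ⊕ (M2 ⊕ K) = M1 ⊕ M2, so the key drops out. Then M2 = (M1 ⊕ M2) ⊕ M1 over the first 8 bytes.
byte 0: (d4 XOR e8) XOR 6c = 3c XOR 6c = 50
byte 1: (4a XOR cf) XOR 6f = 85 XOR 6f = ea
byte 2: (ac XOR 12) XOR 67 = be XOR 67 = d9
byte 3: (81 XOR 2d) XOR 69 = ac XOR 69 = c5
byte 4: (86 XOR 5f) XOR 6e = d9 XOR 6e = b7
byte 5: (23 XOR 34) XOR 20 = 17 XOR 20 = 37
byte 6: (9d XOR 51) XOR 74 = cc XOR 74 = b8
byte 7: (d0 XOR c9) XOR 6f = 19 XOR 6f = 76

50 ea d9 c5 b7 37 b8 76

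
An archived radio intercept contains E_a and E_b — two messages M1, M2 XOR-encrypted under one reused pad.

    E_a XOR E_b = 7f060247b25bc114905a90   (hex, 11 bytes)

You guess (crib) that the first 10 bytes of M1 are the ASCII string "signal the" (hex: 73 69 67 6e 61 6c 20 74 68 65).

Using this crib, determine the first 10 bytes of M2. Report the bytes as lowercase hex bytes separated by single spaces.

Since E_a ⊕ E_b = M1 ⊕ M2, XORing with the guessed M1 bytes yields the corresponding M2 bytes: M2 = (E_a ⊕ E_b) ⊕ M1.
7f ^ 73 = 0c
06 ^ 69 = 6f
02 ^ 67 = 65
47 ^ 6e = 29
b2 ^ 61 = d3
5b ^ 6c = 37
c1 ^ 20 = e1
14 ^ 74 = 60
90 ^ 68 = f8
5a ^ 65 = 3f

0c 6f 65 29 d3 37 e1 60 f8 3f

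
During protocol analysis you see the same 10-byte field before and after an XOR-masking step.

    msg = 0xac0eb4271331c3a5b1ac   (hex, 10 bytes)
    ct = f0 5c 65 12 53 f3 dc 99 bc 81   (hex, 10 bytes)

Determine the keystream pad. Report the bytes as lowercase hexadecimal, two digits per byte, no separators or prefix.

5c52d13540c21f3c0d2d

Since ct = msg ⊕ pad, XORing both sides with msg gives pad = msg ⊕ ct.
ac ⊕ f0 = 5c
0e ⊕ 5c = 52
b4 ⊕ 65 = d1
27 ⊕ 12 = 35
13 ⊕ 53 = 40
31 ⊕ f3 = c2
c3 ⊕ dc = 1f
a5 ⊕ 99 = 3c
b1 ⊕ bc = 0d
ac ⊕ 81 = 2d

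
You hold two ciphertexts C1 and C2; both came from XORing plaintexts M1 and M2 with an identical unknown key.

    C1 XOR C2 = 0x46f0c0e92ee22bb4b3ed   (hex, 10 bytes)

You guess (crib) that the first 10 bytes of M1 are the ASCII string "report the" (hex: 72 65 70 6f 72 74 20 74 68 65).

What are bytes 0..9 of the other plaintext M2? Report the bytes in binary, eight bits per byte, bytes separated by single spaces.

00110100 10010101 10110000 10000110 01011100 10010110 00001011 11000000 11011011 10001000

Since C1 ⊕ C2 = M1 ⊕ M2, XORing with the guessed M1 bytes yields the corresponding M2 bytes: M2 = (C1 ⊕ C2) ⊕ M1.
byte 0: 01000110 XOR 01110010 = 00110100
byte 1: 11110000 XOR 01100101 = 10010101
byte 2: 11000000 XOR 01110000 = 10110000
byte 3: 11101001 XOR 01101111 = 10000110
byte 4: 00101110 XOR 01110010 = 01011100
byte 5: 11100010 XOR 01110100 = 10010110
byte 6: 00101011 XOR 00100000 = 00001011
byte 7: 10110100 XOR 01110100 = 11000000
byte 8: 10110011 XOR 01101000 = 11011011
byte 9: 11101101 XOR 01100101 = 10001000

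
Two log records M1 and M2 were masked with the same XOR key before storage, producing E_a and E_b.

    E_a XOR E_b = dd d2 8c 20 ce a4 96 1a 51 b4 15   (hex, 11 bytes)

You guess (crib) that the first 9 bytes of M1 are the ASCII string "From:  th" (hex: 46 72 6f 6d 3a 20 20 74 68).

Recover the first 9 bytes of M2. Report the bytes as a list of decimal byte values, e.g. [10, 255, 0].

[155, 160, 227, 77, 244, 132, 182, 110, 57]

Since E_a ⊕ E_b = M1 ⊕ M2, XORing with the guessed M1 bytes yields the corresponding M2 bytes: M2 = (E_a ⊕ E_b) ⊕ M1.
byte 0: 221 ⊕  70 = 155
byte 1: 210 ⊕ 114 = 160
byte 2: 140 ⊕ 111 = 227
byte 3:  32 ⊕ 109 =  77
byte 4: 206 ⊕  58 = 244
byte 5: 164 ⊕  32 = 132
byte 6: 150 ⊕  32 = 182
byte 7:  26 ⊕ 116 = 110
byte 8:  81 ⊕ 104 =  57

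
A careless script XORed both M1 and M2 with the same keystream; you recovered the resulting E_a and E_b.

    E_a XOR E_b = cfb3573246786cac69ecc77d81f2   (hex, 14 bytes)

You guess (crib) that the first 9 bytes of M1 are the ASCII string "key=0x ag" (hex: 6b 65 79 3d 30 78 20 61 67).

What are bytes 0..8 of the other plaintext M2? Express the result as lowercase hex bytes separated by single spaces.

Since E_a ⊕ E_b = M1 ⊕ M2, XORing with the guessed M1 bytes yields the corresponding M2 bytes: M2 = (E_a ⊕ E_b) ⊕ M1.
byte 0: cf ⊕ 6b = a4
byte 1: b3 ⊕ 65 = d6
byte 2: 57 ⊕ 79 = 2e
byte 3: 32 ⊕ 3d = 0f
byte 4: 46 ⊕ 30 = 76
byte 5: 78 ⊕ 78 = 00
byte 6: 6c ⊕ 20 = 4c
byte 7: ac ⊕ 61 = cd
byte 8: 69 ⊕ 67 = 0e

a4 d6 2e 0f 76 00 4c cd 0e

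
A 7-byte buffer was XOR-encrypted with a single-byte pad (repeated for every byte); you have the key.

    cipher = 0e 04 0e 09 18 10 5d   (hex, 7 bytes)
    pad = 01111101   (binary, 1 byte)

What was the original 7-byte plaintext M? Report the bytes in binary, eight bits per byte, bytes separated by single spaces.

The 1-byte key repeats, so the effective keystream is 7d 7d 7d 7d 7d 7d 7d.
byte 0:  14 ^ 125 = 115
byte 1:   4 ^ 125 = 121
byte 2:  14 ^ 125 = 115
byte 3:   9 ^ 125 = 116
byte 4:  24 ^ 125 = 101
byte 5:  16 ^ 125 = 109
byte 6:  93 ^ 125 =  32

01110011 01111001 01110011 01110100 01100101 01101101 00100000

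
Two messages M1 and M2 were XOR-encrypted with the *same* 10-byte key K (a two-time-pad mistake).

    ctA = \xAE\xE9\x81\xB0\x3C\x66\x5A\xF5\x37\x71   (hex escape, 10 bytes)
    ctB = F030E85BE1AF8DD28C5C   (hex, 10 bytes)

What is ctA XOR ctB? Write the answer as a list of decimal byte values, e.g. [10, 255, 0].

[94, 217, 105, 235, 221, 201, 215, 39, 187, 45]

ctA ⊕ ctB = (M1 ⊕ K) ⊕ (M2 ⊕ K) = M1 ⊕ M2 — the shared key cancels under XOR.
byte 0: ae XOR f0 = 5e
byte 1: e9 XOR 30 = d9
byte 2: 81 XOR e8 = 69
byte 3: b0 XOR 5b = eb
byte 4: 3c XOR e1 = dd
byte 5: 66 XOR af = c9
byte 6: 5a XOR 8d = d7
byte 7: f5 XOR d2 = 27
byte 8: 37 XOR 8c = bb
byte 9: 71 XOR 5c = 2d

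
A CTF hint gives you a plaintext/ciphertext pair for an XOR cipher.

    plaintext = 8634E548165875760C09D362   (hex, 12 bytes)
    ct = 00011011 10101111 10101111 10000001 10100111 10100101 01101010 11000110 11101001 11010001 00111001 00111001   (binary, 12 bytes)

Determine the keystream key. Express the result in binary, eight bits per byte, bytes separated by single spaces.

10011101 10011011 01001010 11001001 10110001 11111101 00011111 10110000 11100101 11011000 11101010 01011011

Since ct = plaintext ⊕ key, XORing both sides with plaintext gives key = plaintext ⊕ ct.
86 xor 1b = 9d
34 xor af = 9b
e5 xor af = 4a
48 xor 81 = c9
16 xor a7 = b1
58 xor a5 = fd
75 xor 6a = 1f
76 xor c6 = b0
0c xor e9 = e5
09 xor d1 = d8
d3 xor 39 = ea
62 xor 39 = 5b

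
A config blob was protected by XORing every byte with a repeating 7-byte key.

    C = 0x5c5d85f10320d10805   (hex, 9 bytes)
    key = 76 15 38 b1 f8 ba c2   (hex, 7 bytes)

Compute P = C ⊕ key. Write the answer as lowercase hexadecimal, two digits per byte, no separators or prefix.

The 7-byte key repeats, so the effective keystream is 76 15 38 b1 f8 ba c2 76 15.
byte 0: 5c ⊕ 76 = 2a
byte 1: 5d ⊕ 15 = 48
byte 2: 85 ⊕ 38 = bd
byte 3: f1 ⊕ b1 = 40
byte 4: 03 ⊕ f8 = fb
byte 5: 20 ⊕ ba = 9a
byte 6: d1 ⊕ c2 = 13
byte 7: 08 ⊕ 76 = 7e
byte 8: 05 ⊕ 15 = 10

2a48bd40fb9a137e10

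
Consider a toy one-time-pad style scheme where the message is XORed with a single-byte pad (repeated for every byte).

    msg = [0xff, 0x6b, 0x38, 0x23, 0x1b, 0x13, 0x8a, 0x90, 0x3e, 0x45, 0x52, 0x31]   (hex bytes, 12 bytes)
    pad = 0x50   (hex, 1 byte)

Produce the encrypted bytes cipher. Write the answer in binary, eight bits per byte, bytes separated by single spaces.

10101111 00111011 01101000 01110011 01001011 01000011 11011010 11000000 01101110 00010101 00000010 01100001

The 1-byte key repeats, so the effective keystream is 50 50 50 50 50 50 50 50 50 50 50 50.
byte 0: 255 XOR  80 = 175
byte 1: 107 XOR  80 =  59
byte 2:  56 XOR  80 = 104
byte 3:  35 XOR  80 = 115
byte 4:  27 XOR  80 =  75
byte 5:  19 XOR  80 =  67
byte 6: 138 XOR  80 = 218
byte 7: 144 XOR  80 = 192
byte 8:  62 XOR  80 = 110
byte 9:  69 XOR  80 =  21
byte 10:  82 XOR  80 =   2
byte 11:  49 XOR  80 =  97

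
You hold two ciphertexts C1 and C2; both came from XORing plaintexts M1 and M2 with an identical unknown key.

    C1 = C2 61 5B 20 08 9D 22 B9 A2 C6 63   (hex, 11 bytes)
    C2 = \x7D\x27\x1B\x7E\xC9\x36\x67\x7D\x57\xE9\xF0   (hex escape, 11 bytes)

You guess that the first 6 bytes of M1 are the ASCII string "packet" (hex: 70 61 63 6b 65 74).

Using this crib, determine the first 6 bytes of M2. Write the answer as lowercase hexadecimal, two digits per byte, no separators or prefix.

First, C1 ⊕ C2 = (M1 ⊕ K) ⊕ (M2 ⊕ K) = M1 ⊕ M2, so the key drops out. Then M2 = (M1 ⊕ M2) ⊕ M1 over the first 6 bytes.
byte 0: (c2 ⊕ 7d) ⊕ 70 = bf ⊕ 70 = cf
byte 1: (61 ⊕ 27) ⊕ 61 = 46 ⊕ 61 = 27
byte 2: (5b ⊕ 1b) ⊕ 63 = 40 ⊕ 63 = 23
byte 3: (20 ⊕ 7e) ⊕ 6b = 5e ⊕ 6b = 35
byte 4: (08 ⊕ c9) ⊕ 65 = c1 ⊕ 65 = a4
byte 5: (9d ⊕ 36) ⊕ 74 = ab ⊕ 74 = df

cf272335a4df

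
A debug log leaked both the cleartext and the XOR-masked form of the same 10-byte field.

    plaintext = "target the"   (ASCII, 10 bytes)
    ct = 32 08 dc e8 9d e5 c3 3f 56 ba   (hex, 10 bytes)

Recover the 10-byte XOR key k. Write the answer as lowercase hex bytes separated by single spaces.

Since ct = plaintext ⊕ k, XORing both sides with plaintext gives k = plaintext ⊕ ct.
74 XOR 32 = 46
61 XOR 08 = 69
72 XOR dc = ae
67 XOR e8 = 8f
65 XOR 9d = f8
74 XOR e5 = 91
20 XOR c3 = e3
74 XOR 3f = 4b
68 XOR 56 = 3e
65 XOR ba = df

46 69 ae 8f f8 91 e3 4b 3e df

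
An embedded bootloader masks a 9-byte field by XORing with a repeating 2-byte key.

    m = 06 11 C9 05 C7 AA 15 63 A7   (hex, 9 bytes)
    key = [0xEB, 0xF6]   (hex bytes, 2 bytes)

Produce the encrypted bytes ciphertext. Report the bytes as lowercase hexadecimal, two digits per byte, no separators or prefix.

The 2-byte key repeats, so the effective keystream is eb f6 eb f6 eb f6 eb f6 eb.
byte 0: 06 xor eb = ed
byte 1: 11 xor f6 = e7
byte 2: c9 xor eb = 22
byte 3: 05 xor f6 = f3
byte 4: c7 xor eb = 2c
byte 5: aa xor f6 = 5c
byte 6: 15 xor eb = fe
byte 7: 63 xor f6 = 95
byte 8: a7 xor eb = 4c

ede722f32c5cfe954c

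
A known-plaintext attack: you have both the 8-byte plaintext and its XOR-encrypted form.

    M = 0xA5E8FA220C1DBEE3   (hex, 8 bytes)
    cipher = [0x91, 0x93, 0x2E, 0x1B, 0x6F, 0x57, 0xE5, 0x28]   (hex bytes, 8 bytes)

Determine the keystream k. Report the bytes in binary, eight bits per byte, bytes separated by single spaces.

00110100 01111011 11010100 00111001 01100011 01001010 01011011 11001011

Since cipher = M ⊕ k, XORing both sides with M gives k = M ⊕ cipher.
10100101 XOR 10010001 = 00110100
11101000 XOR 10010011 = 01111011
11111010 XOR 00101110 = 11010100
00100010 XOR 00011011 = 00111001
00001100 XOR 01101111 = 01100011
00011101 XOR 01010111 = 01001010
10111110 XOR 11100101 = 01011011
11100011 XOR 00101000 = 11001011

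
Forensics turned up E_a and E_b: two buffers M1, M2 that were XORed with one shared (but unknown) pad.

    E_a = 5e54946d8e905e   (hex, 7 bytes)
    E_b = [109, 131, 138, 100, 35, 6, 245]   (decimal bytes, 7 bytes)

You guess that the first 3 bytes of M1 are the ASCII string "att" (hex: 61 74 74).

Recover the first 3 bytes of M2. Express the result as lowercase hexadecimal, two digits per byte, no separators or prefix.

First, E_a ⊕ E_b = (M1 ⊕ K) ⊕ (M2 ⊕ K) = M1 ⊕ M2, so the key drops out. Then M2 = (M1 ⊕ M2) ⊕ M1 over the first 3 bytes.
byte 0: (5e xor 6d) xor 61 = 33 xor 61 = 52
byte 1: (54 xor 83) xor 74 = d7 xor 74 = a3
byte 2: (94 xor 8a) xor 74 = 1e xor 74 = 6a

52a36a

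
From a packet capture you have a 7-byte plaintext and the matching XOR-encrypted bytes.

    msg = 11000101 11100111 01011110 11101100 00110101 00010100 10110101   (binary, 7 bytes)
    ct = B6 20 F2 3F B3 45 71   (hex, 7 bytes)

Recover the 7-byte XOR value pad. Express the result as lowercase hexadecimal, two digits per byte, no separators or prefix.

73c7acd38651c4

Since ct = msg ⊕ pad, XORing both sides with msg gives pad = msg ⊕ ct.
11000101 ⊕ 10110110 = 01110011
11100111 ⊕ 00100000 = 11000111
01011110 ⊕ 11110010 = 10101100
11101100 ⊕ 00111111 = 11010011
00110101 ⊕ 10110011 = 10000110
00010100 ⊕ 01000101 = 01010001
10110101 ⊕ 01110001 = 11000100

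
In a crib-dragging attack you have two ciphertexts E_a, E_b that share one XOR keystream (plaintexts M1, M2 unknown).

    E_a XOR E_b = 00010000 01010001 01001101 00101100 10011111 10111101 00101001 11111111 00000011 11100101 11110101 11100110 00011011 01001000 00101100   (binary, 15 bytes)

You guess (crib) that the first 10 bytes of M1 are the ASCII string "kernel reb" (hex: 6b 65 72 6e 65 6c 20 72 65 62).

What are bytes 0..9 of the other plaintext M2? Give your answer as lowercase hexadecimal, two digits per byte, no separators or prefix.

7b343f42fad1098d6687

Since E_a ⊕ E_b = M1 ⊕ M2, XORing with the guessed M1 bytes yields the corresponding M2 bytes: M2 = (E_a ⊕ E_b) ⊕ M1.
00010000 ⊕ 01101011 = 01111011
01010001 ⊕ 01100101 = 00110100
01001101 ⊕ 01110010 = 00111111
00101100 ⊕ 01101110 = 01000010
10011111 ⊕ 01100101 = 11111010
10111101 ⊕ 01101100 = 11010001
00101001 ⊕ 00100000 = 00001001
11111111 ⊕ 01110010 = 10001101
00000011 ⊕ 01100101 = 01100110
11100101 ⊕ 01100010 = 10000111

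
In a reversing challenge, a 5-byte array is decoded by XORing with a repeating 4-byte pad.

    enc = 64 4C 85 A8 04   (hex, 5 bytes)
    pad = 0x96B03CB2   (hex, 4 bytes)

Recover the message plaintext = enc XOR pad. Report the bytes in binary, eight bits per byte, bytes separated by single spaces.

The 4-byte key repeats, so the effective keystream is 96 b0 3c b2 96.
byte 0: 64 xor 96 = f2
byte 1: 4c xor b0 = fc
byte 2: 85 xor 3c = b9
byte 3: a8 xor b2 = 1a
byte 4: 04 xor 96 = 92

11110010 11111100 10111001 00011010 10010010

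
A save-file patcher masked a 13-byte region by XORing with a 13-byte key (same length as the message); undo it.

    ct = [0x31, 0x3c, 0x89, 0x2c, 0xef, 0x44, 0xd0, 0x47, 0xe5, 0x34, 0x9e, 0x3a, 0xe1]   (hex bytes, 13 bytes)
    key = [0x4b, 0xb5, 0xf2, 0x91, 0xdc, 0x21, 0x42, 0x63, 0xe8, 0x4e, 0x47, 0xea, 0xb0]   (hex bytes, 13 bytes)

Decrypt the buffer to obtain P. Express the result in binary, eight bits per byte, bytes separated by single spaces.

01111010 10001001 01111011 10111101 00110011 01100101 10010010 00100100 00001101 01111010 11011001 11010000 01010001

00110001 ^ 01001011 = 01111010
00111100 ^ 10110101 = 10001001
10001001 ^ 11110010 = 01111011
00101100 ^ 10010001 = 10111101
11101111 ^ 11011100 = 00110011
01000100 ^ 00100001 = 01100101
11010000 ^ 01000010 = 10010010
01000111 ^ 01100011 = 00100100
11100101 ^ 11101000 = 00001101
00110100 ^ 01001110 = 01111010
10011110 ^ 01000111 = 11011001
00111010 ^ 11101010 = 11010000
11100001 ^ 10110000 = 01010001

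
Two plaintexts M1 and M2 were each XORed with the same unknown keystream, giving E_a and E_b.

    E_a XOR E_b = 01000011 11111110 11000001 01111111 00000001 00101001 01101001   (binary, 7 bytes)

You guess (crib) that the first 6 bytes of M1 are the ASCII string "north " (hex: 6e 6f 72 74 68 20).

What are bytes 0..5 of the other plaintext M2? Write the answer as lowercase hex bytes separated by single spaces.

Since E_a ⊕ E_b = M1 ⊕ M2, XORing with the guessed M1 bytes yields the corresponding M2 bytes: M2 = (E_a ⊕ E_b) ⊕ M1.
byte 0: 01000011 XOR 01101110 = 00101101
byte 1: 11111110 XOR 01101111 = 10010001
byte 2: 11000001 XOR 01110010 = 10110011
byte 3: 01111111 XOR 01110100 = 00001011
byte 4: 00000001 XOR 01101000 = 01101001
byte 5: 00101001 XOR 00100000 = 00001001

2d 91 b3 0b 69 09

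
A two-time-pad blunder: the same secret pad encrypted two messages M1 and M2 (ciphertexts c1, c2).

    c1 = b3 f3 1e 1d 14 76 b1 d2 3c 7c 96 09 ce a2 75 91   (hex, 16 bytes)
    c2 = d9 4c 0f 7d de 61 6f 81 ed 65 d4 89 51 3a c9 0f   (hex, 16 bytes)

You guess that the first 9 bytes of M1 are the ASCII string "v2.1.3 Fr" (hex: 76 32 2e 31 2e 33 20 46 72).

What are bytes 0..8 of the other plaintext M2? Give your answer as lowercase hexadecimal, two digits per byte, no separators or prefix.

1c8d3f51e424fe15a3

First, c1 ⊕ c2 = (M1 ⊕ K) ⊕ (M2 ⊕ K) = M1 ⊕ M2, so the key drops out. Then M2 = (M1 ⊕ M2) ⊕ M1 over the first 9 bytes.
byte 0: (b3 ⊕ d9) ⊕ 76 = 6a ⊕ 76 = 1c
byte 1: (f3 ⊕ 4c) ⊕ 32 = bf ⊕ 32 = 8d
byte 2: (1e ⊕ 0f) ⊕ 2e = 11 ⊕ 2e = 3f
byte 3: (1d ⊕ 7d) ⊕ 31 = 60 ⊕ 31 = 51
byte 4: (14 ⊕ de) ⊕ 2e = ca ⊕ 2e = e4
byte 5: (76 ⊕ 61) ⊕ 33 = 17 ⊕ 33 = 24
byte 6: (b1 ⊕ 6f) ⊕ 20 = de ⊕ 20 = fe
byte 7: (d2 ⊕ 81) ⊕ 46 = 53 ⊕ 46 = 15
byte 8: (3c ⊕ ed) ⊕ 72 = d1 ⊕ 72 = a3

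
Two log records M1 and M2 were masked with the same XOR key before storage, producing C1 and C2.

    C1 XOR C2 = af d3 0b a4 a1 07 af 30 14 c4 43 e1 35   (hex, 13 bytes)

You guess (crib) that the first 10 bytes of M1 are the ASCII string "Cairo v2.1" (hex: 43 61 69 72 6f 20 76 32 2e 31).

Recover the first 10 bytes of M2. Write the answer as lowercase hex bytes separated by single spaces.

Since C1 ⊕ C2 = M1 ⊕ M2, XORing with the guessed M1 bytes yields the corresponding M2 bytes: M2 = (C1 ⊕ C2) ⊕ M1.
10101111 XOR 01000011 = 11101100
11010011 XOR 01100001 = 10110010
00001011 XOR 01101001 = 01100010
10100100 XOR 01110010 = 11010110
10100001 XOR 01101111 = 11001110
00000111 XOR 00100000 = 00100111
10101111 XOR 01110110 = 11011001
00110000 XOR 00110010 = 00000010
00010100 XOR 00101110 = 00111010
11000100 XOR 00110001 = 11110101

ec b2 62 d6 ce 27 d9 02 3a f5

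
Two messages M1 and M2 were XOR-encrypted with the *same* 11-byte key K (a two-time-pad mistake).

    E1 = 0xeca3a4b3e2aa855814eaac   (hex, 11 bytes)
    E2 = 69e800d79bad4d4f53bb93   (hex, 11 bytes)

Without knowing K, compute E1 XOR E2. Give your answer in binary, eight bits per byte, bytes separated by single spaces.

E1 ⊕ E2 = (M1 ⊕ K) ⊕ (M2 ⊕ K) = M1 ⊕ M2 — the shared key cancels under XOR.
ec XOR 69 = 85
a3 XOR e8 = 4b
a4 XOR 00 = a4
b3 XOR d7 = 64
e2 XOR 9b = 79
aa XOR ad = 07
85 XOR 4d = c8
58 XOR 4f = 17
14 XOR 53 = 47
ea XOR bb = 51
ac XOR 93 = 3f

10000101 01001011 10100100 01100100 01111001 00000111 11001000 00010111 01000111 01010001 00111111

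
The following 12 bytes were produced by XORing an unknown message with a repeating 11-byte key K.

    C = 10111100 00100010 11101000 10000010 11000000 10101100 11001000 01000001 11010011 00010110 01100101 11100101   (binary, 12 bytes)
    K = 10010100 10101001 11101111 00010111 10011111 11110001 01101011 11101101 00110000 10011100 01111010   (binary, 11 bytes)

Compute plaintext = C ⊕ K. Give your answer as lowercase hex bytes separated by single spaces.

The 11-byte key repeats, so the effective keystream is 94 a9 ef 17 9f f1 6b ed 30 9c 7a 94.
byte 0: 10111100 ⊕ 10010100 = 00101000
byte 1: 00100010 ⊕ 10101001 = 10001011
byte 2: 11101000 ⊕ 11101111 = 00000111
byte 3: 10000010 ⊕ 00010111 = 10010101
byte 4: 11000000 ⊕ 10011111 = 01011111
byte 5: 10101100 ⊕ 11110001 = 01011101
byte 6: 11001000 ⊕ 01101011 = 10100011
byte 7: 01000001 ⊕ 11101101 = 10101100
byte 8: 11010011 ⊕ 00110000 = 11100011
byte 9: 00010110 ⊕ 10011100 = 10001010
byte 10: 01100101 ⊕ 01111010 = 00011111
byte 11: 11100101 ⊕ 10010100 = 01110001

28 8b 07 95 5f 5d a3 ac e3 8a 1f 71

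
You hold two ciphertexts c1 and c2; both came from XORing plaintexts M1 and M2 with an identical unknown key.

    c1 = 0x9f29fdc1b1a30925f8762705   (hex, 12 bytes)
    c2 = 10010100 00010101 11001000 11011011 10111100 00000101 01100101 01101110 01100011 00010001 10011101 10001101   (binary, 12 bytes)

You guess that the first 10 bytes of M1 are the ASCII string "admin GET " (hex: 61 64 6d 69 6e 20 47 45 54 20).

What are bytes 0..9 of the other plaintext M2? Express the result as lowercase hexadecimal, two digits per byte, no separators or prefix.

6a58587363862b0ecf47

First, c1 ⊕ c2 = (M1 ⊕ K) ⊕ (M2 ⊕ K) = M1 ⊕ M2, so the key drops out. Then M2 = (M1 ⊕ M2) ⊕ M1 over the first 10 bytes.
byte 0: (9f ^ 94) ^ 61 = 0b ^ 61 = 6a
byte 1: (29 ^ 15) ^ 64 = 3c ^ 64 = 58
byte 2: (fd ^ c8) ^ 6d = 35 ^ 6d = 58
byte 3: (c1 ^ db) ^ 69 = 1a ^ 69 = 73
byte 4: (b1 ^ bc) ^ 6e = 0d ^ 6e = 63
byte 5: (a3 ^ 05) ^ 20 = a6 ^ 20 = 86
byte 6: (09 ^ 65) ^ 47 = 6c ^ 47 = 2b
byte 7: (25 ^ 6e) ^ 45 = 4b ^ 45 = 0e
byte 8: (f8 ^ 63) ^ 54 = 9b ^ 54 = cf
byte 9: (76 ^ 11) ^ 20 = 67 ^ 20 = 47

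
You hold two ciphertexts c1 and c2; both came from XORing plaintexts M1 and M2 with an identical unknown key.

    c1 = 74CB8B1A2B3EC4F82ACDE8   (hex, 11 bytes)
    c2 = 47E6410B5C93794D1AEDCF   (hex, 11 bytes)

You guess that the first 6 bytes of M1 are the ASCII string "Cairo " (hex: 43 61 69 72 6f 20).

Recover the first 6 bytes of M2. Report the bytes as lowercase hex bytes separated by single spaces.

70 4c a3 63 18 8d

First, c1 ⊕ c2 = (M1 ⊕ K) ⊕ (M2 ⊕ K) = M1 ⊕ M2, so the key drops out. Then M2 = (M1 ⊕ M2) ⊕ M1 over the first 6 bytes.
byte 0: (74 xor 47) xor 43 = 33 xor 43 = 70
byte 1: (cb xor e6) xor 61 = 2d xor 61 = 4c
byte 2: (8b xor 41) xor 69 = ca xor 69 = a3
byte 3: (1a xor 0b) xor 72 = 11 xor 72 = 63
byte 4: (2b xor 5c) xor 6f = 77 xor 6f = 18
byte 5: (3e xor 93) xor 20 = ad xor 20 = 8d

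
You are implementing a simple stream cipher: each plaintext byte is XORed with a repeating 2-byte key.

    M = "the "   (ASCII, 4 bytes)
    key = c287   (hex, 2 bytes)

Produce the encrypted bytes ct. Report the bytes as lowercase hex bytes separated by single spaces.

b6 ef a7 a7

The 2-byte key repeats, so the effective keystream is c2 87 c2 87.
byte 0: 74 ⊕ c2 = b6
byte 1: 68 ⊕ 87 = ef
byte 2: 65 ⊕ c2 = a7
byte 3: 20 ⊕ 87 = a7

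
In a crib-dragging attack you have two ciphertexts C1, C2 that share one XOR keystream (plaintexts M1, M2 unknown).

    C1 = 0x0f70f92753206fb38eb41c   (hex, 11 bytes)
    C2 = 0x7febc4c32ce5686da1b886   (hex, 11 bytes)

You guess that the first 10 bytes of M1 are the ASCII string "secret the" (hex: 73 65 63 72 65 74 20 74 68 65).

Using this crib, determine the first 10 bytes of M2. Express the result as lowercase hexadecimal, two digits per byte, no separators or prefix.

03fe5e961ab127aa4769

First, C1 ⊕ C2 = (M1 ⊕ K) ⊕ (M2 ⊕ K) = M1 ⊕ M2, so the key drops out. Then M2 = (M1 ⊕ M2) ⊕ M1 over the first 10 bytes.
byte 0: (0f XOR 7f) XOR 73 = 70 XOR 73 = 03
byte 1: (70 XOR eb) XOR 65 = 9b XOR 65 = fe
byte 2: (f9 XOR c4) XOR 63 = 3d XOR 63 = 5e
byte 3: (27 XOR c3) XOR 72 = e4 XOR 72 = 96
byte 4: (53 XOR 2c) XOR 65 = 7f XOR 65 = 1a
byte 5: (20 XOR e5) XOR 74 = c5 XOR 74 = b1
byte 6: (6f XOR 68) XOR 20 = 07 XOR 20 = 27
byte 7: (b3 XOR 6d) XOR 74 = de XOR 74 = aa
byte 8: (8e XOR a1) XOR 68 = 2f XOR 68 = 47
byte 9: (b4 XOR b8) XOR 65 = 0c XOR 65 = 69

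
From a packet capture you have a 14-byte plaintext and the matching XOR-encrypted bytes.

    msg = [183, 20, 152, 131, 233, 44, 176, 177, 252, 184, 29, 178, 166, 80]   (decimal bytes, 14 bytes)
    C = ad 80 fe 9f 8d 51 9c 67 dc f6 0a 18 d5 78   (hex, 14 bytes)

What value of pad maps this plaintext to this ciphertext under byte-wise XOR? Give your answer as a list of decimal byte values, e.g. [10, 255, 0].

[26, 148, 102, 28, 100, 125, 44, 214, 32, 78, 23, 170, 115, 40]

Since C = msg ⊕ pad, XORing both sides with msg gives pad = msg ⊕ C.
b7 xor ad = 1a
14 xor 80 = 94
98 xor fe = 66
83 xor 9f = 1c
e9 xor 8d = 64
2c xor 51 = 7d
b0 xor 9c = 2c
b1 xor 67 = d6
fc xor dc = 20
b8 xor f6 = 4e
1d xor 0a = 17
b2 xor 18 = aa
a6 xor d5 = 73
50 xor 78 = 28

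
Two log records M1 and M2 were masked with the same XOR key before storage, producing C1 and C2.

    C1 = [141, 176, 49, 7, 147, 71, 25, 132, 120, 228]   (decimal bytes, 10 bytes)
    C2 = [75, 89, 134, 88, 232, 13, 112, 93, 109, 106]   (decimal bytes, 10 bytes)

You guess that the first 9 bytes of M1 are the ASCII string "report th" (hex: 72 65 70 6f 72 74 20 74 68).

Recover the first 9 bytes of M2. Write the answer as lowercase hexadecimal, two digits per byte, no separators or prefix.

b48cc730093e49ad7d

First, C1 ⊕ C2 = (M1 ⊕ K) ⊕ (M2 ⊕ K) = M1 ⊕ M2, so the key drops out. Then M2 = (M1 ⊕ M2) ⊕ M1 over the first 9 bytes.
byte 0: (8d ⊕ 4b) ⊕ 72 = c6 ⊕ 72 = b4
byte 1: (b0 ⊕ 59) ⊕ 65 = e9 ⊕ 65 = 8c
byte 2: (31 ⊕ 86) ⊕ 70 = b7 ⊕ 70 = c7
byte 3: (07 ⊕ 58) ⊕ 6f = 5f ⊕ 6f = 30
byte 4: (93 ⊕ e8) ⊕ 72 = 7b ⊕ 72 = 09
byte 5: (47 ⊕ 0d) ⊕ 74 = 4a ⊕ 74 = 3e
byte 6: (19 ⊕ 70) ⊕ 20 = 69 ⊕ 20 = 49
byte 7: (84 ⊕ 5d) ⊕ 74 = d9 ⊕ 74 = ad
byte 8: (78 ⊕ 6d) ⊕ 68 = 15 ⊕ 68 = 7d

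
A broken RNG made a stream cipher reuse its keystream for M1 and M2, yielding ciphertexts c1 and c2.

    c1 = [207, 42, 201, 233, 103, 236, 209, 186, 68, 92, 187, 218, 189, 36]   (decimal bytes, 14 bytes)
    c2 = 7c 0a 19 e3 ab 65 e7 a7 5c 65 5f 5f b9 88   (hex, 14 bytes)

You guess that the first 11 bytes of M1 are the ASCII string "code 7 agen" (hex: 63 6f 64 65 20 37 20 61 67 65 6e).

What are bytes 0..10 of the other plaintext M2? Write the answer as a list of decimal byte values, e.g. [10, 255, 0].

First, c1 ⊕ c2 = (M1 ⊕ K) ⊕ (M2 ⊕ K) = M1 ⊕ M2, so the key drops out. Then M2 = (M1 ⊕ M2) ⊕ M1 over the first 11 bytes.
byte 0: (cf ⊕ 7c) ⊕ 63 = b3 ⊕ 63 = d0
byte 1: (2a ⊕ 0a) ⊕ 6f = 20 ⊕ 6f = 4f
byte 2: (c9 ⊕ 19) ⊕ 64 = d0 ⊕ 64 = b4
byte 3: (e9 ⊕ e3) ⊕ 65 = 0a ⊕ 65 = 6f
byte 4: (67 ⊕ ab) ⊕ 20 = cc ⊕ 20 = ec
byte 5: (ec ⊕ 65) ⊕ 37 = 89 ⊕ 37 = be
byte 6: (d1 ⊕ e7) ⊕ 20 = 36 ⊕ 20 = 16
byte 7: (ba ⊕ a7) ⊕ 61 = 1d ⊕ 61 = 7c
byte 8: (44 ⊕ 5c) ⊕ 67 = 18 ⊕ 67 = 7f
byte 9: (5c ⊕ 65) ⊕ 65 = 39 ⊕ 65 = 5c
byte 10: (bb ⊕ 5f) ⊕ 6e = e4 ⊕ 6e = 8a

[208, 79, 180, 111, 236, 190, 22, 124, 127, 92, 138]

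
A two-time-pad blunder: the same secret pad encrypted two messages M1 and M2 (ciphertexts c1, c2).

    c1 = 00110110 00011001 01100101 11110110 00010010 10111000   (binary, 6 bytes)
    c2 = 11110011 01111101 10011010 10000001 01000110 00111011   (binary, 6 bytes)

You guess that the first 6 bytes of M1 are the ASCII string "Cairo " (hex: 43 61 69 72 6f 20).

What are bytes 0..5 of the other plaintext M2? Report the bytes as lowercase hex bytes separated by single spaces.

86 05 96 05 3b a3

First, c1 ⊕ c2 = (M1 ⊕ K) ⊕ (M2 ⊕ K) = M1 ⊕ M2, so the key drops out. Then M2 = (M1 ⊕ M2) ⊕ M1 over the first 6 bytes.
byte 0: (36 xor f3) xor 43 = c5 xor 43 = 86
byte 1: (19 xor 7d) xor 61 = 64 xor 61 = 05
byte 2: (65 xor 9a) xor 69 = ff xor 69 = 96
byte 3: (f6 xor 81) xor 72 = 77 xor 72 = 05
byte 4: (12 xor 46) xor 6f = 54 xor 6f = 3b
byte 5: (b8 xor 3b) xor 20 = 83 xor 20 = a3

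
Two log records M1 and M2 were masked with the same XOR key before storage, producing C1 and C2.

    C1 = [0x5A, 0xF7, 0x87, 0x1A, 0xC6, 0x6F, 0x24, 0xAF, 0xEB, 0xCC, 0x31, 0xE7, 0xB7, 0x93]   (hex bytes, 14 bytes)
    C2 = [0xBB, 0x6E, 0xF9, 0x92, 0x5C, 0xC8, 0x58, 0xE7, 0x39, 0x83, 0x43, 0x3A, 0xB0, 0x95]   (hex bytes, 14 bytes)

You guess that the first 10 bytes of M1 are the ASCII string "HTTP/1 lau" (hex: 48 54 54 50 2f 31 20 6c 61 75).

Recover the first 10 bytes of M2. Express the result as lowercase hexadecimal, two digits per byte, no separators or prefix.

a9cd2ad8b5965c24b33a

First, C1 ⊕ C2 = (M1 ⊕ K) ⊕ (M2 ⊕ K) = M1 ⊕ M2, so the key drops out. Then M2 = (M1 ⊕ M2) ⊕ M1 over the first 10 bytes.
byte 0: (5a ⊕ bb) ⊕ 48 = e1 ⊕ 48 = a9
byte 1: (f7 ⊕ 6e) ⊕ 54 = 99 ⊕ 54 = cd
byte 2: (87 ⊕ f9) ⊕ 54 = 7e ⊕ 54 = 2a
byte 3: (1a ⊕ 92) ⊕ 50 = 88 ⊕ 50 = d8
byte 4: (c6 ⊕ 5c) ⊕ 2f = 9a ⊕ 2f = b5
byte 5: (6f ⊕ c8) ⊕ 31 = a7 ⊕ 31 = 96
byte 6: (24 ⊕ 58) ⊕ 20 = 7c ⊕ 20 = 5c
byte 7: (af ⊕ e7) ⊕ 6c = 48 ⊕ 6c = 24
byte 8: (eb ⊕ 39) ⊕ 61 = d2 ⊕ 61 = b3
byte 9: (cc ⊕ 83) ⊕ 75 = 4f ⊕ 75 = 3a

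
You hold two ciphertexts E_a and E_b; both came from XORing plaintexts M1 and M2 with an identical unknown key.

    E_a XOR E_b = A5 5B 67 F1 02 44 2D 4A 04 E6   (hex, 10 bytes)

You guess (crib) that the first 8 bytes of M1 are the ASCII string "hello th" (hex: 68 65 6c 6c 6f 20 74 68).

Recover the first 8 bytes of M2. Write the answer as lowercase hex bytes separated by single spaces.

cd 3e 0b 9d 6d 64 59 22

Since E_a ⊕ E_b = M1 ⊕ M2, XORing with the guessed M1 bytes yields the corresponding M2 bytes: M2 = (E_a ⊕ E_b) ⊕ M1.
byte 0: 165 ⊕ 104 = 205
byte 1:  91 ⊕ 101 =  62
byte 2: 103 ⊕ 108 =  11
byte 3: 241 ⊕ 108 = 157
byte 4:   2 ⊕ 111 = 109
byte 5:  68 ⊕  32 = 100
byte 6:  45 ⊕ 116 =  89
byte 7:  74 ⊕ 104 =  34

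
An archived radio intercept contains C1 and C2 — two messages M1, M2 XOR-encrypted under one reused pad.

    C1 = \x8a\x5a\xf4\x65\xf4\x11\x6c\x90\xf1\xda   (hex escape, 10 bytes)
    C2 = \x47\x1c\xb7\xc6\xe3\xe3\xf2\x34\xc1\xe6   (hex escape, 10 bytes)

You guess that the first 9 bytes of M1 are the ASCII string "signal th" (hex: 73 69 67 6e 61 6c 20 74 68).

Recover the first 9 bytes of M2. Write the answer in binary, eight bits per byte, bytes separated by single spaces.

10111110 00101111 00100100 11001101 01110110 10011110 10111110 11010000 01011000

First, C1 ⊕ C2 = (M1 ⊕ K) ⊕ (M2 ⊕ K) = M1 ⊕ M2, so the key drops out. Then M2 = (M1 ⊕ M2) ⊕ M1 over the first 9 bytes.
byte 0: (8a XOR 47) XOR 73 = cd XOR 73 = be
byte 1: (5a XOR 1c) XOR 69 = 46 XOR 69 = 2f
byte 2: (f4 XOR b7) XOR 67 = 43 XOR 67 = 24
byte 3: (65 XOR c6) XOR 6e = a3 XOR 6e = cd
byte 4: (f4 XOR e3) XOR 61 = 17 XOR 61 = 76
byte 5: (11 XOR e3) XOR 6c = f2 XOR 6c = 9e
byte 6: (6c XOR f2) XOR 20 = 9e XOR 20 = be
byte 7: (90 XOR 34) XOR 74 = a4 XOR 74 = d0
byte 8: (f1 XOR c1) XOR 68 = 30 XOR 68 = 58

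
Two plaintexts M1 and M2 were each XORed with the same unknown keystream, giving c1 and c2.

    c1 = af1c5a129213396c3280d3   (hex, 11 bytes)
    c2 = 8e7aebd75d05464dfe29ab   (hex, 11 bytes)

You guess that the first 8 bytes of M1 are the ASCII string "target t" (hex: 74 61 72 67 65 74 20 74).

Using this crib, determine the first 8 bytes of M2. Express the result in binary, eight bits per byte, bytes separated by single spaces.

01010101 00000111 11000011 10100010 10101010 01100010 01011111 01010101

First, c1 ⊕ c2 = (M1 ⊕ K) ⊕ (M2 ⊕ K) = M1 ⊕ M2, so the key drops out. Then M2 = (M1 ⊕ M2) ⊕ M1 over the first 8 bytes.
byte 0: (af ⊕ 8e) ⊕ 74 = 21 ⊕ 74 = 55
byte 1: (1c ⊕ 7a) ⊕ 61 = 66 ⊕ 61 = 07
byte 2: (5a ⊕ eb) ⊕ 72 = b1 ⊕ 72 = c3
byte 3: (12 ⊕ d7) ⊕ 67 = c5 ⊕ 67 = a2
byte 4: (92 ⊕ 5d) ⊕ 65 = cf ⊕ 65 = aa
byte 5: (13 ⊕ 05) ⊕ 74 = 16 ⊕ 74 = 62
byte 6: (39 ⊕ 46) ⊕ 20 = 7f ⊕ 20 = 5f
byte 7: (6c ⊕ 4d) ⊕ 74 = 21 ⊕ 74 = 55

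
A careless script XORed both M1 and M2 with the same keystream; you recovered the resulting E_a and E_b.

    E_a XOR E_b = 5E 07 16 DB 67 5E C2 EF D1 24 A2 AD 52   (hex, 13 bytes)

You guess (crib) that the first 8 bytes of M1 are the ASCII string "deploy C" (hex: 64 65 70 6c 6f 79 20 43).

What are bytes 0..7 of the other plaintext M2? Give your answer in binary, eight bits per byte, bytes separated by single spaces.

00111010 01100010 01100110 10110111 00001000 00100111 11100010 10101100

Since E_a ⊕ E_b = M1 ⊕ M2, XORing with the guessed M1 bytes yields the corresponding M2 bytes: M2 = (E_a ⊕ E_b) ⊕ M1.
01011110 ⊕ 01100100 = 00111010
00000111 ⊕ 01100101 = 01100010
00010110 ⊕ 01110000 = 01100110
11011011 ⊕ 01101100 = 10110111
01100111 ⊕ 01101111 = 00001000
01011110 ⊕ 01111001 = 00100111
11000010 ⊕ 00100000 = 11100010
11101111 ⊕ 01000011 = 10101100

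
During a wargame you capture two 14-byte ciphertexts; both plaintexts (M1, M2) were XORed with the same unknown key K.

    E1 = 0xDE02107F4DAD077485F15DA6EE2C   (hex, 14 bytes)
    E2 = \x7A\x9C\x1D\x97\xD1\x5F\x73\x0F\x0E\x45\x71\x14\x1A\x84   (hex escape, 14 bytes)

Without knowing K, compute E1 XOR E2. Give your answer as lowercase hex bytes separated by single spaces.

a4 9e 0d e8 9c f2 74 7b 8b b4 2c b2 f4 a8

E1 ⊕ E2 = (M1 ⊕ K) ⊕ (M2 ⊕ K) = M1 ⊕ M2 — the shared key cancels under XOR.
222 XOR 122 = 164
  2 XOR 156 = 158
 16 XOR  29 =  13
127 XOR 151 = 232
 77 XOR 209 = 156
173 XOR  95 = 242
  7 XOR 115 = 116
116 XOR  15 = 123
133 XOR  14 = 139
241 XOR  69 = 180
 93 XOR 113 =  44
166 XOR  20 = 178
238 XOR  26 = 244
 44 XOR 132 = 168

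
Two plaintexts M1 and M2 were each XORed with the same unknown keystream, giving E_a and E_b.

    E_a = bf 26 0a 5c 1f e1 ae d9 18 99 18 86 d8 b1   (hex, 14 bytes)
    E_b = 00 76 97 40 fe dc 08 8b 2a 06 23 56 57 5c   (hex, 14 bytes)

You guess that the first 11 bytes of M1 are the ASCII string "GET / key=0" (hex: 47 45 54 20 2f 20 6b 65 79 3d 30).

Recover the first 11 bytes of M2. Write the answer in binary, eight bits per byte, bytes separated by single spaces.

11111000 00010101 11001001 00111100 11001110 00011101 11001101 00110111 01001011 10100010 00001011

First, E_a ⊕ E_b = (M1 ⊕ K) ⊕ (M2 ⊕ K) = M1 ⊕ M2, so the key drops out. Then M2 = (M1 ⊕ M2) ⊕ M1 over the first 11 bytes.
byte 0: (bf ⊕ 00) ⊕ 47 = bf ⊕ 47 = f8
byte 1: (26 ⊕ 76) ⊕ 45 = 50 ⊕ 45 = 15
byte 2: (0a ⊕ 97) ⊕ 54 = 9d ⊕ 54 = c9
byte 3: (5c ⊕ 40) ⊕ 20 = 1c ⊕ 20 = 3c
byte 4: (1f ⊕ fe) ⊕ 2f = e1 ⊕ 2f = ce
byte 5: (e1 ⊕ dc) ⊕ 20 = 3d ⊕ 20 = 1d
byte 6: (ae ⊕ 08) ⊕ 6b = a6 ⊕ 6b = cd
byte 7: (d9 ⊕ 8b) ⊕ 65 = 52 ⊕ 65 = 37
byte 8: (18 ⊕ 2a) ⊕ 79 = 32 ⊕ 79 = 4b
byte 9: (99 ⊕ 06) ⊕ 3d = 9f ⊕ 3d = a2
byte 10: (18 ⊕ 23) ⊕ 30 = 3b ⊕ 30 = 0b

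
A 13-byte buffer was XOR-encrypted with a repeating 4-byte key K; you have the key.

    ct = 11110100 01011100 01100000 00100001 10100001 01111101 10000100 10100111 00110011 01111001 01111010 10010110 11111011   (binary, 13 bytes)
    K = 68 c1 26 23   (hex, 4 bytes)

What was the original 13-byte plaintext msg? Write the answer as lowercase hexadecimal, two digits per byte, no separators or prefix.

9c9d4602c9bca2845bb85cb593

The 4-byte key repeats, so the effective keystream is 68 c1 26 23 68 c1 26 23 68 c1 26 23 68.
byte 0: f4 xor 68 = 9c
byte 1: 5c xor c1 = 9d
byte 2: 60 xor 26 = 46
byte 3: 21 xor 23 = 02
byte 4: a1 xor 68 = c9
byte 5: 7d xor c1 = bc
byte 6: 84 xor 26 = a2
byte 7: a7 xor 23 = 84
byte 8: 33 xor 68 = 5b
byte 9: 79 xor c1 = b8
byte 10: 7a xor 26 = 5c
byte 11: 96 xor 23 = b5
byte 12: fb xor 68 = 93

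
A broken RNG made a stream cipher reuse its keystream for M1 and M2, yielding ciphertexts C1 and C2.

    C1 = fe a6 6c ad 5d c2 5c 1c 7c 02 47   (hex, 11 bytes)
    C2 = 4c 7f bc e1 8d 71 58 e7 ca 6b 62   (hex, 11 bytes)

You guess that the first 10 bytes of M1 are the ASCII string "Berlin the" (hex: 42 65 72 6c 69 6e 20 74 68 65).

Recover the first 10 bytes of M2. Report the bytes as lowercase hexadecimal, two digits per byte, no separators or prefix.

f0bca220b9dd248fde0c

First, C1 ⊕ C2 = (M1 ⊕ K) ⊕ (M2 ⊕ K) = M1 ⊕ M2, so the key drops out. Then M2 = (M1 ⊕ M2) ⊕ M1 over the first 10 bytes.
byte 0: (fe xor 4c) xor 42 = b2 xor 42 = f0
byte 1: (a6 xor 7f) xor 65 = d9 xor 65 = bc
byte 2: (6c xor bc) xor 72 = d0 xor 72 = a2
byte 3: (ad xor e1) xor 6c = 4c xor 6c = 20
byte 4: (5d xor 8d) xor 69 = d0 xor 69 = b9
byte 5: (c2 xor 71) xor 6e = b3 xor 6e = dd
byte 6: (5c xor 58) xor 20 = 04 xor 20 = 24
byte 7: (1c xor e7) xor 74 = fb xor 74 = 8f
byte 8: (7c xor ca) xor 68 = b6 xor 68 = de
byte 9: (02 xor 6b) xor 65 = 69 xor 65 = 0c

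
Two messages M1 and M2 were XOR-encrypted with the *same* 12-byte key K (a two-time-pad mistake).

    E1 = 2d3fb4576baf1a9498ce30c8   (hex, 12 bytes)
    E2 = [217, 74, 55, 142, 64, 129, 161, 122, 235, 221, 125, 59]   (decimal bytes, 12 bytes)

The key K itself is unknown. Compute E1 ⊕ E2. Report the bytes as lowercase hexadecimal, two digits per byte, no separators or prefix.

E1 ⊕ E2 = (M1 ⊕ K) ⊕ (M2 ⊕ K) = M1 ⊕ M2 — the shared key cancels under XOR.
2d ^ d9 = f4
3f ^ 4a = 75
b4 ^ 37 = 83
57 ^ 8e = d9
6b ^ 40 = 2b
af ^ 81 = 2e
1a ^ a1 = bb
94 ^ 7a = ee
98 ^ eb = 73
ce ^ dd = 13
30 ^ 7d = 4d
c8 ^ 3b = f3

f47583d92b2ebbee73134df3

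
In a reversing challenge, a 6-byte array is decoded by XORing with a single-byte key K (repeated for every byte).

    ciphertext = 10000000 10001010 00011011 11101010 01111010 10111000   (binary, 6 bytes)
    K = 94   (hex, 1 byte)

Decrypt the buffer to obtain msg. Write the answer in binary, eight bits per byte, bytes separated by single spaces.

00010100 00011110 10001111 01111110 11101110 00101100

The 1-byte key repeats, so the effective keystream is 94 94 94 94 94 94.
byte 0: 10000000 xor 10010100 = 00010100
byte 1: 10001010 xor 10010100 = 00011110
byte 2: 00011011 xor 10010100 = 10001111
byte 3: 11101010 xor 10010100 = 01111110
byte 4: 01111010 xor 10010100 = 11101110
byte 5: 10111000 xor 10010100 = 00101100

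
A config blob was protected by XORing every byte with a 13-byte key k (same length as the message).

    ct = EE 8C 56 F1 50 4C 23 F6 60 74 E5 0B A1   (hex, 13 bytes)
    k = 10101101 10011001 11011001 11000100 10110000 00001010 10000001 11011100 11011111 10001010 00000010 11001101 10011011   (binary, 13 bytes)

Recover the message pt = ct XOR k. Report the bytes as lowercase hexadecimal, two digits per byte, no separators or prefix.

ee xor ad = 43
8c xor 99 = 15
56 xor d9 = 8f
f1 xor c4 = 35
50 xor b0 = e0
4c xor 0a = 46
23 xor 81 = a2
f6 xor dc = 2a
60 xor df = bf
74 xor 8a = fe
e5 xor 02 = e7
0b xor cd = c6
a1 xor 9b = 3a

43158f35e046a22abffee7c63a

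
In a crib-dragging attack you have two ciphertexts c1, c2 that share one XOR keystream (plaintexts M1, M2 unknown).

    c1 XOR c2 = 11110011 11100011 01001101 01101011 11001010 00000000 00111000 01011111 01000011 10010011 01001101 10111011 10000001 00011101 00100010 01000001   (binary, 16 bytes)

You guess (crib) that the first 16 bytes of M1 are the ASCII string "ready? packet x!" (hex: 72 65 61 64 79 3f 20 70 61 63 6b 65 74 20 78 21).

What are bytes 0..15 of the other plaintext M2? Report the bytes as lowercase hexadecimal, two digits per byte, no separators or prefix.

Since c1 ⊕ c2 = M1 ⊕ M2, XORing with the guessed M1 bytes yields the corresponding M2 bytes: M2 = (c1 ⊕ c2) ⊕ M1.
f3 ^ 72 = 81
e3 ^ 65 = 86
4d ^ 61 = 2c
6b ^ 64 = 0f
ca ^ 79 = b3
00 ^ 3f = 3f
38 ^ 20 = 18
5f ^ 70 = 2f
43 ^ 61 = 22
93 ^ 63 = f0
4d ^ 6b = 26
bb ^ 65 = de
81 ^ 74 = f5
1d ^ 20 = 3d
22 ^ 78 = 5a
41 ^ 21 = 60

81862c0fb33f182f22f026def53d5a60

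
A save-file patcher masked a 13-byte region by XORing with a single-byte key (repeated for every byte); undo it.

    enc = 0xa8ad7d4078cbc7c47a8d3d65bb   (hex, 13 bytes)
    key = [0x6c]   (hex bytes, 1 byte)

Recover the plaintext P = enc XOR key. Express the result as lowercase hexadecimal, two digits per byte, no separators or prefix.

c4c1112c14a7aba816e15109d7

The 1-byte key repeats, so the effective keystream is 6c 6c 6c 6c 6c 6c 6c 6c 6c 6c 6c 6c 6c.
byte 0: a8 xor 6c = c4
byte 1: ad xor 6c = c1
byte 2: 7d xor 6c = 11
byte 3: 40 xor 6c = 2c
byte 4: 78 xor 6c = 14
byte 5: cb xor 6c = a7
byte 6: c7 xor 6c = ab
byte 7: c4 xor 6c = a8
byte 8: 7a xor 6c = 16
byte 9: 8d xor 6c = e1
byte 10: 3d xor 6c = 51
byte 11: 65 xor 6c = 09
byte 12: bb xor 6c = d7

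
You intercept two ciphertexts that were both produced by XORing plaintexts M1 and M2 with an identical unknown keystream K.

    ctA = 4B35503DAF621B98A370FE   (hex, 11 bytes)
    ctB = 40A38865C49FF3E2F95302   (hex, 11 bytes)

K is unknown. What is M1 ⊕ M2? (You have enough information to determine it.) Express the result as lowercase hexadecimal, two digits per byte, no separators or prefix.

0b96d8586bfde87a5a23fc

ctA ⊕ ctB = (M1 ⊕ K) ⊕ (M2 ⊕ K) = M1 ⊕ M2 — the shared key cancels under XOR.
4b XOR 40 = 0b
35 XOR a3 = 96
50 XOR 88 = d8
3d XOR 65 = 58
af XOR c4 = 6b
62 XOR 9f = fd
1b XOR f3 = e8
98 XOR e2 = 7a
a3 XOR f9 = 5a
70 XOR 53 = 23
fe XOR 02 = fc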